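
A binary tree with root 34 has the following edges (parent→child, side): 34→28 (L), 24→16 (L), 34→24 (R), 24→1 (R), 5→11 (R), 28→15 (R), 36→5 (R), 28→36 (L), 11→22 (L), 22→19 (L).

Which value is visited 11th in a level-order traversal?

Level-order visits nodes level by level from the root, left to right within each level.
Level 0: 34
Level 1: 28, 24
Level 2: 36, 15, 16, 1
Level 3: 5
Level 4: 11
Level 5: 22
Level 6: 19
Full level-order sequence: 34, 28, 24, 36, 15, 16, 1, 5, 11, 22, 19.

19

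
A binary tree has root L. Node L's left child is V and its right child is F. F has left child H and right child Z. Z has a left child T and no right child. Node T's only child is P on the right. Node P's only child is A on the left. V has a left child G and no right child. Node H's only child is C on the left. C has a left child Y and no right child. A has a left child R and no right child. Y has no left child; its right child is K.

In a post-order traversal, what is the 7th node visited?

Post-order visits the left subtree, then the right subtree, then the node.
At L: go left to V.
  At V: go left to G.
    G is a leaf — visit G.
  At V: no right child.
  Visit V.
At L: go right to F.
  At F: go left to H.
    At H: go left to C.
      At C: go left to Y.
        At Y: no left child.
        At Y: go right to K.
          K is a leaf — visit K.
        Visit Y.
      At C: no right child.
      Visit C.
    At H: no right child.
    Visit H.
  At F: go right to Z.
    At Z: go left to T.
      At T: no left child.
      At T: go right to P.
        At P: go left to A.
          At A: go left to R.
            R is a leaf — visit R.
          At A: no right child.
          Visit A.
        At P: no right child.
        Visit P.
      Visit T.
    At Z: no right child.
    Visit Z.
  Visit F.
Visit L.
Full post-order sequence: G, V, K, Y, C, H, R, A, P, T, Z, F, L.

R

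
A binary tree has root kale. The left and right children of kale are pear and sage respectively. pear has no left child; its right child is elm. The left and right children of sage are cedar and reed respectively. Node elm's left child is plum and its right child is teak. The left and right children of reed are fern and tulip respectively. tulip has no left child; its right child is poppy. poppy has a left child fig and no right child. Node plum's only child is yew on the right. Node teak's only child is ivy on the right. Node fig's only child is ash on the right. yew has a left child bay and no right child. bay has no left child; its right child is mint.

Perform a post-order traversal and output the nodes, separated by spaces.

mint bay yew plum ivy teak elm pear cedar fern ash fig poppy tulip reed sage kale

Post-order visits the left subtree, then the right subtree, then the node.
At kale: go left to pear.
  At pear: no left child.
  At pear: go right to elm.
    At elm: go left to plum.
      At plum: no left child.
      At plum: go right to yew.
        At yew: go left to bay.
          At bay: no left child.
          At bay: go right to mint.
            mint is a leaf — visit mint.
          Visit bay.
        At yew: no right child.
        Visit yew.
      Visit plum.
    At elm: go right to teak.
      At teak: no left child.
      At teak: go right to ivy.
        ivy is a leaf — visit ivy.
      Visit teak.
    Visit elm.
  Visit pear.
At kale: go right to sage.
  At sage: go left to cedar.
    cedar is a leaf — visit cedar.
  At sage: go right to reed.
    At reed: go left to fern.
      fern is a leaf — visit fern.
    At reed: go right to tulip.
      At tulip: no left child.
      At tulip: go right to poppy.
        At poppy: go left to fig.
          At fig: no left child.
          At fig: go right to ash.
            ash is a leaf — visit ash.
          Visit fig.
        At poppy: no right child.
        Visit poppy.
      Visit tulip.
    Visit reed.
  Visit sage.
Visit kale.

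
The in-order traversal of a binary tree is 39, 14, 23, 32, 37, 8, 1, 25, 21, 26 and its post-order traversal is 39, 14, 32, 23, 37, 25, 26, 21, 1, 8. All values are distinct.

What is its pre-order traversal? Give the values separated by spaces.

8 37 23 14 39 32 1 21 25 26

The last element of post-order is the root; it splits in-order into left and right subtrees.
Root 8: left subtree has 5 nodes {39, 14, 23, 32, 37}, right has 4 {1, 25, 21, 26}.
  Root 37: left subtree has 4 nodes {39, 14, 23, 32}, right has 0 { }.
    Root 23: left subtree has 2 nodes {39, 14}, right has 1 {32}.
      Root 14: left subtree has 1 node {39}, right has 0 { }.
  Root 1: left subtree has 0 nodes { }, right has 3 {25, 21, 26}.
    Root 21: left subtree has 1 node {25}, right has 1 {26}.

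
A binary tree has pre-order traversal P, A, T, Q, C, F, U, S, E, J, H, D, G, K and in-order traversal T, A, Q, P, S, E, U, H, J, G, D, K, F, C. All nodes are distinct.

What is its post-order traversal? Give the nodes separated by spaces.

The first element of pre-order is the root; it splits in-order into left and right subtrees.
Root P: left subtree has 3 nodes {T, A, Q}, right has 10 {S, E, U, H, J, G, D, K, F, C}.
  Root A: left subtree has 1 node {T}, right has 1 {Q}.
  Root C: left subtree has 9 nodes {S, E, U, H, J, G, D, K, F}, right has 0 { }.
    Root F: left subtree has 8 nodes {S, E, U, H, J, G, D, K}, right has 0 { }.
      Root U: left subtree has 2 nodes {S, E}, right has 5 {H, J, G, D, K}.
        Root S: left subtree has 0 nodes { }, right has 1 {E}.
        Root J: left subtree has 1 node {H}, right has 3 {G, D, K}.
          Root D: left subtree has 1 node {G}, right has 1 {K}.

T Q A E S H G K D J U F C P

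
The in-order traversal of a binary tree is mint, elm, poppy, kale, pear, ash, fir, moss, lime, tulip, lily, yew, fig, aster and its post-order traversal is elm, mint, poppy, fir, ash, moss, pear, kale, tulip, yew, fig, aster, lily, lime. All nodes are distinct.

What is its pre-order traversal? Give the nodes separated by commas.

The last element of post-order is the root; it splits in-order into left and right subtrees.
Root lime: left subtree has 8 nodes {mint, elm, poppy, kale, pear, ash, fir, moss}, right has 5 {tulip, lily, yew, fig, aster}.
  Root kale: left subtree has 3 nodes {mint, elm, poppy}, right has 4 {pear, ash, fir, moss}.
    Root poppy: left subtree has 2 nodes {mint, elm}, right has 0 { }.
      Root mint: left subtree has 0 nodes { }, right has 1 {elm}.
    Root pear: left subtree has 0 nodes { }, right has 3 {ash, fir, moss}.
      Root moss: left subtree has 2 nodes {ash, fir}, right has 0 { }.
        Root ash: left subtree has 0 nodes { }, right has 1 {fir}.
  Root lily: left subtree has 1 node {tulip}, right has 3 {yew, fig, aster}.
    Root aster: left subtree has 2 nodes {yew, fig}, right has 0 { }.
      Root fig: left subtree has 1 node {yew}, right has 0 { }.

lime, kale, poppy, mint, elm, pear, moss, ash, fir, lily, tulip, aster, fig, yew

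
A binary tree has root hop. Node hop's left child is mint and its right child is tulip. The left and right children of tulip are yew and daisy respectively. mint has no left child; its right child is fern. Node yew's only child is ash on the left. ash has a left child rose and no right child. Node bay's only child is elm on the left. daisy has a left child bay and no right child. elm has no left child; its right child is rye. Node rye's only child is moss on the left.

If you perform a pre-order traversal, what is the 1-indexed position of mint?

Pre-order visits the node, then its left subtree, then its right subtree.
Visit hop.
At hop: go left to mint.
  Visit mint.
  At mint: no left child.
  At mint: go right to fern.
    fern is a leaf — visit fern.
At hop: go right to tulip.
  Visit tulip.
  At tulip: go left to yew.
    Visit yew.
    At yew: go left to ash.
      Visit ash.
      At ash: go left to rose.
        rose is a leaf — visit rose.
      At ash: no right child.
    At yew: no right child.
  At tulip: go right to daisy.
    Visit daisy.
    At daisy: go left to bay.
      Visit bay.
      At bay: go left to elm.
        Visit elm.
        At elm: no left child.
        At elm: go right to rye.
          Visit rye.
          At rye: go left to moss.
            moss is a leaf — visit moss.
          At rye: no right child.
      At bay: no right child.
    At daisy: no right child.
Full pre-order sequence: hop, mint, fern, tulip, yew, ash, rose, daisy, bay, elm, rye, moss.

2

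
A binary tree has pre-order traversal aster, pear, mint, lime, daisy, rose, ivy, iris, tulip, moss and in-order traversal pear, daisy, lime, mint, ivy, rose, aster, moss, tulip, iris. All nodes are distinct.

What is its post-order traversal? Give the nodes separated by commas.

daisy, lime, ivy, rose, mint, pear, moss, tulip, iris, aster

The first element of pre-order is the root; it splits in-order into left and right subtrees.
Root aster: left subtree has 6 nodes {pear, daisy, lime, mint, ivy, rose}, right has 3 {moss, tulip, iris}.
  Root pear: left subtree has 0 nodes { }, right has 5 {daisy, lime, mint, ivy, rose}.
    Root mint: left subtree has 2 nodes {daisy, lime}, right has 2 {ivy, rose}.
      Root lime: left subtree has 1 node {daisy}, right has 0 { }.
      Root rose: left subtree has 1 node {ivy}, right has 0 { }.
  Root iris: left subtree has 2 nodes {moss, tulip}, right has 0 { }.
    Root tulip: left subtree has 1 node {moss}, right has 0 { }.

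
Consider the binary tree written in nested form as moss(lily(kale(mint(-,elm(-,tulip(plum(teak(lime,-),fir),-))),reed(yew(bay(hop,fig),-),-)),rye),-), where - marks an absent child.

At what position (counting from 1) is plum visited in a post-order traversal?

4

Post-order visits the left subtree, then the right subtree, then the node.
At moss: go left to lily.
  At lily: go left to kale.
    At kale: go left to mint.
      At mint: no left child.
      At mint: go right to elm.
        At elm: no left child.
        At elm: go right to tulip.
          At tulip: go left to plum.
            At plum: go left to teak.
              At teak: go left to lime.
                lime is a leaf — visit lime.
              At teak: no right child.
              Visit teak.
            At plum: go right to fir.
              fir is a leaf — visit fir.
            Visit plum.
          At tulip: no right child.
          Visit tulip.
        Visit elm.
      Visit mint.
    At kale: go right to reed.
      At reed: go left to yew.
        At yew: go left to bay.
          At bay: go left to hop.
            hop is a leaf — visit hop.
          At bay: go right to fig.
            fig is a leaf — visit fig.
          Visit bay.
        At yew: no right child.
        Visit yew.
      At reed: no right child.
      Visit reed.
    Visit kale.
  At lily: go right to rye.
    rye is a leaf — visit rye.
  Visit lily.
At moss: no right child.
Visit moss.
Full post-order sequence: lime, teak, fir, plum, tulip, elm, mint, hop, fig, bay, yew, reed, kale, rye, lily, moss.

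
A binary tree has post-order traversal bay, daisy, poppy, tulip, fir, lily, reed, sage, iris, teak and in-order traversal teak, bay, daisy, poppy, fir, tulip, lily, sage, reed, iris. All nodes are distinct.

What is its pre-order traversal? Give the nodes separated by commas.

teak, iris, sage, lily, fir, poppy, daisy, bay, tulip, reed

The last element of post-order is the root; it splits in-order into left and right subtrees.
Root teak: left subtree has 0 nodes { }, right has 9 {bay, daisy, poppy, fir, tulip, lily, sage, reed, iris}.
  Root iris: left subtree has 8 nodes {bay, daisy, poppy, fir, tulip, lily, sage, reed}, right has 0 { }.
    Root sage: left subtree has 6 nodes {bay, daisy, poppy, fir, tulip, lily}, right has 1 {reed}.
      Root lily: left subtree has 5 nodes {bay, daisy, poppy, fir, tulip}, right has 0 { }.
        Root fir: left subtree has 3 nodes {bay, daisy, poppy}, right has 1 {tulip}.
          Root poppy: left subtree has 2 nodes {bay, daisy}, right has 0 { }.
            Root daisy: left subtree has 1 node {bay}, right has 0 { }.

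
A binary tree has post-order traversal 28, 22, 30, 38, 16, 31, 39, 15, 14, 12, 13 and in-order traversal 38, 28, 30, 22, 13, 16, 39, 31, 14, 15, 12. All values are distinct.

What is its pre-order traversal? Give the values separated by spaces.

13 38 30 28 22 12 14 39 16 31 15

The last element of post-order is the root; it splits in-order into left and right subtrees.
Root 13: left subtree has 4 nodes {38, 28, 30, 22}, right has 6 {16, 39, 31, 14, 15, 12}.
  Root 38: left subtree has 0 nodes { }, right has 3 {28, 30, 22}.
    Root 30: left subtree has 1 node {28}, right has 1 {22}.
  Root 12: left subtree has 5 nodes {16, 39, 31, 14, 15}, right has 0 { }.
    Root 14: left subtree has 3 nodes {16, 39, 31}, right has 1 {15}.
      Root 39: left subtree has 1 node {16}, right has 1 {31}.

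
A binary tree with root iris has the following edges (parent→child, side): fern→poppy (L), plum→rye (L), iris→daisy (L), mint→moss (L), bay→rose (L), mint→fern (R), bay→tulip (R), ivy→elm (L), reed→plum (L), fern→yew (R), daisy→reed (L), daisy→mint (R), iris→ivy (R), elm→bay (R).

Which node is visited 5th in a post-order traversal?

poppy

Post-order visits the left subtree, then the right subtree, then the node.
At iris: go left to daisy.
  At daisy: go left to reed.
    At reed: go left to plum.
      At plum: go left to rye.
        rye is a leaf — visit rye.
      At plum: no right child.
      Visit plum.
    At reed: no right child.
    Visit reed.
  At daisy: go right to mint.
    At mint: go left to moss.
      moss is a leaf — visit moss.
    At mint: go right to fern.
      At fern: go left to poppy.
        poppy is a leaf — visit poppy.
      At fern: go right to yew.
        yew is a leaf — visit yew.
      Visit fern.
    Visit mint.
  Visit daisy.
At iris: go right to ivy.
  At ivy: go left to elm.
    At elm: no left child.
    At elm: go right to bay.
      At bay: go left to rose.
        rose is a leaf — visit rose.
      At bay: go right to tulip.
        tulip is a leaf — visit tulip.
      Visit bay.
    Visit elm.
  At ivy: no right child.
  Visit ivy.
Visit iris.
Full post-order sequence: rye, plum, reed, moss, poppy, yew, fern, mint, daisy, rose, tulip, bay, elm, ivy, iris.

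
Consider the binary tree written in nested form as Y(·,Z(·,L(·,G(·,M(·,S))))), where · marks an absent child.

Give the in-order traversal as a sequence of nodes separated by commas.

In-order visits the left subtree, then the node, then the right subtree.
At Y: no left child.
Visit Y.
At Y: go right to Z.
  At Z: no left child.
  Visit Z.
  At Z: go right to L.
    At L: no left child.
    Visit L.
    At L: go right to G.
      At G: no left child.
      Visit G.
      At G: go right to M.
        At M: no left child.
        Visit M.
        At M: go right to S.
          S is a leaf — visit S.

Y, Z, L, G, M, S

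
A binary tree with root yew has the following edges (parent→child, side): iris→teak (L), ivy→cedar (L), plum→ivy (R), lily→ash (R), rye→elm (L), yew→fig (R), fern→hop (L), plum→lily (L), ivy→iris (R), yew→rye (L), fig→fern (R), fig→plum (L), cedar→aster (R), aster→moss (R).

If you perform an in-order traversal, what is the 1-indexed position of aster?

In-order visits the left subtree, then the node, then the right subtree.
At yew: go left to rye.
  At rye: go left to elm.
    elm is a leaf — visit elm.
  Visit rye.
  At rye: no right child.
Visit yew.
At yew: go right to fig.
  At fig: go left to plum.
    At plum: go left to lily.
      At lily: no left child.
      Visit lily.
      At lily: go right to ash.
        ash is a leaf — visit ash.
    Visit plum.
    At plum: go right to ivy.
      At ivy: go left to cedar.
        At cedar: no left child.
        Visit cedar.
        At cedar: go right to aster.
          At aster: no left child.
          Visit aster.
          At aster: go right to moss.
            moss is a leaf — visit moss.
      Visit ivy.
      At ivy: go right to iris.
        At iris: go left to teak.
          teak is a leaf — visit teak.
        Visit iris.
        At iris: no right child.
  Visit fig.
  At fig: go right to fern.
    At fern: go left to hop.
      hop is a leaf — visit hop.
    Visit fern.
    At fern: no right child.
Full in-order sequence: elm, rye, yew, lily, ash, plum, cedar, aster, moss, ivy, teak, iris, fig, hop, fern.

8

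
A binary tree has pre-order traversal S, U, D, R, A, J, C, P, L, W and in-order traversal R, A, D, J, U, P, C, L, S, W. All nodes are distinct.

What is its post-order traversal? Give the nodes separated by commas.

A, R, J, D, P, L, C, U, W, S

The first element of pre-order is the root; it splits in-order into left and right subtrees.
Root S: left subtree has 8 nodes {R, A, D, J, U, P, C, L}, right has 1 {W}.
  Root U: left subtree has 4 nodes {R, A, D, J}, right has 3 {P, C, L}.
    Root D: left subtree has 2 nodes {R, A}, right has 1 {J}.
      Root R: left subtree has 0 nodes { }, right has 1 {A}.
    Root C: left subtree has 1 node {P}, right has 1 {L}.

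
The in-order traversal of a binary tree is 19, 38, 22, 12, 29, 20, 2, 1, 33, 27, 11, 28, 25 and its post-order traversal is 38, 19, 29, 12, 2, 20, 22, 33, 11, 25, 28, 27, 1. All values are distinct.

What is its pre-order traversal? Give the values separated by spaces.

The last element of post-order is the root; it splits in-order into left and right subtrees.
Root 1: left subtree has 7 nodes {19, 38, 22, 12, 29, 20, 2}, right has 5 {33, 27, 11, 28, 25}.
  Root 22: left subtree has 2 nodes {19, 38}, right has 4 {12, 29, 20, 2}.
    Root 19: left subtree has 0 nodes { }, right has 1 {38}.
    Root 20: left subtree has 2 nodes {12, 29}, right has 1 {2}.
      Root 12: left subtree has 0 nodes { }, right has 1 {29}.
  Root 27: left subtree has 1 node {33}, right has 3 {11, 28, 25}.
    Root 28: left subtree has 1 node {11}, right has 1 {25}.

1 22 19 38 20 12 29 2 27 33 28 11 25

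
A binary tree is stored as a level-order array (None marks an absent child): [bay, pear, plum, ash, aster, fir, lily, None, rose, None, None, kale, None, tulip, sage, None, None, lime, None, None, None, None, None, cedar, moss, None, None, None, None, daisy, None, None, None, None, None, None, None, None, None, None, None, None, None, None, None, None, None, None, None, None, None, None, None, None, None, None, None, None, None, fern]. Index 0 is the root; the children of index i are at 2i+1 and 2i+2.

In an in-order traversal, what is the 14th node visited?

fern

In-order visits the left subtree, then the node, then the right subtree.
At bay: go left to pear.
  At pear: go left to ash.
    At ash: no left child.
    Visit ash.
    At ash: go right to rose.
      At rose: go left to lime.
        lime is a leaf — visit lime.
      Visit rose.
      At rose: no right child.
  Visit pear.
  At pear: go right to aster.
    aster is a leaf — visit aster.
Visit bay.
At bay: go right to plum.
  At plum: go left to fir.
    At fir: go left to kale.
      At kale: go left to cedar.
        cedar is a leaf — visit cedar.
      Visit kale.
      At kale: go right to moss.
        moss is a leaf — visit moss.
    Visit fir.
    At fir: no right child.
  Visit plum.
  At plum: go right to lily.
    At lily: go left to tulip.
      tulip is a leaf — visit tulip.
    Visit lily.
    At lily: go right to sage.
      At sage: go left to daisy.
        At daisy: go left to fern.
          fern is a leaf — visit fern.
        Visit daisy.
        At daisy: no right child.
      Visit sage.
      At sage: no right child.
Full in-order sequence: ash, lime, rose, pear, aster, bay, cedar, kale, moss, fir, plum, tulip, lily, fern, daisy, sage.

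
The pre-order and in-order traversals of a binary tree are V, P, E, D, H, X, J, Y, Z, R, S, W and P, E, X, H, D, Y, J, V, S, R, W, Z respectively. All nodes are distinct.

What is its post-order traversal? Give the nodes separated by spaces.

X H Y J D E P S W R Z V

The first element of pre-order is the root; it splits in-order into left and right subtrees.
Root V: left subtree has 7 nodes {P, E, X, H, D, Y, J}, right has 4 {S, R, W, Z}.
  Root P: left subtree has 0 nodes { }, right has 6 {E, X, H, D, Y, J}.
    Root E: left subtree has 0 nodes { }, right has 5 {X, H, D, Y, J}.
      Root D: left subtree has 2 nodes {X, H}, right has 2 {Y, J}.
        Root H: left subtree has 1 node {X}, right has 0 { }.
        Root J: left subtree has 1 node {Y}, right has 0 { }.
  Root Z: left subtree has 3 nodes {S, R, W}, right has 0 { }.
    Root R: left subtree has 1 node {S}, right has 1 {W}.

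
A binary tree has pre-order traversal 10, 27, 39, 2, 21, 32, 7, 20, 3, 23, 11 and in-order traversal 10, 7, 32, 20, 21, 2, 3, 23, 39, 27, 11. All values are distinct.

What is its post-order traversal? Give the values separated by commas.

7, 20, 32, 21, 23, 3, 2, 39, 11, 27, 10

The first element of pre-order is the root; it splits in-order into left and right subtrees.
Root 10: left subtree has 0 nodes { }, right has 10 {7, 32, 20, 21, 2, 3, 23, 39, 27, 11}.
  Root 27: left subtree has 8 nodes {7, 32, 20, 21, 2, 3, 23, 39}, right has 1 {11}.
    Root 39: left subtree has 7 nodes {7, 32, 20, 21, 2, 3, 23}, right has 0 { }.
      Root 2: left subtree has 4 nodes {7, 32, 20, 21}, right has 2 {3, 23}.
        Root 21: left subtree has 3 nodes {7, 32, 20}, right has 0 { }.
          Root 32: left subtree has 1 node {7}, right has 1 {20}.
        Root 3: left subtree has 0 nodes { }, right has 1 {23}.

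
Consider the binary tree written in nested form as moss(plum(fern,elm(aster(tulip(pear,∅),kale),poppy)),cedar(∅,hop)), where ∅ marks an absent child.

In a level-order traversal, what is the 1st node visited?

Level-order visits nodes level by level from the root, left to right within each level.
Level 0: moss
Level 1: plum, cedar
Level 2: fern, elm, hop
Level 3: aster, poppy
Level 4: tulip, kale
Level 5: pear
Full level-order sequence: moss, plum, cedar, fern, elm, hop, aster, poppy, tulip, kale, pear.

moss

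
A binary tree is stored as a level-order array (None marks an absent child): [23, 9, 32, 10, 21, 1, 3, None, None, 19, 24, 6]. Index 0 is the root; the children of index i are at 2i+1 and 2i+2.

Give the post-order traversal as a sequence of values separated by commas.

Post-order visits the left subtree, then the right subtree, then the node.
At 23: go left to 9.
  At 9: go left to 10.
    10 is a leaf — visit 10.
  At 9: go right to 21.
    At 21: go left to 19.
      19 is a leaf — visit 19.
    At 21: go right to 24.
      24 is a leaf — visit 24.
    Visit 21.
  Visit 9.
At 23: go right to 32.
  At 32: go left to 1.
    At 1: go left to 6.
      6 is a leaf — visit 6.
    At 1: no right child.
    Visit 1.
  At 32: go right to 3.
    3 is a leaf — visit 3.
  Visit 32.
Visit 23.

10, 19, 24, 21, 9, 6, 1, 3, 32, 23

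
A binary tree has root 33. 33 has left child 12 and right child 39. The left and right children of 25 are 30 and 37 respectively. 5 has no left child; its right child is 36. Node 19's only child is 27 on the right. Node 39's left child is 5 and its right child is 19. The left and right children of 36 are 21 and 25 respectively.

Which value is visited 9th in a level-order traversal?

25

Level-order visits nodes level by level from the root, left to right within each level.
Level 0: 33
Level 1: 12, 39
Level 2: 5, 19
Level 3: 36, 27
Level 4: 21, 25
Level 5: 30, 37
Full level-order sequence: 33, 12, 39, 5, 19, 36, 27, 21, 25, 30, 37.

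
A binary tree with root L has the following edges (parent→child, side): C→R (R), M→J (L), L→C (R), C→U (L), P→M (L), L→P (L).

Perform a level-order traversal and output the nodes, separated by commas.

L, P, C, M, U, R, J

Level-order visits nodes level by level from the root, left to right within each level.
Level 0: L
Level 1: P, C
Level 2: M, U, R
Level 3: J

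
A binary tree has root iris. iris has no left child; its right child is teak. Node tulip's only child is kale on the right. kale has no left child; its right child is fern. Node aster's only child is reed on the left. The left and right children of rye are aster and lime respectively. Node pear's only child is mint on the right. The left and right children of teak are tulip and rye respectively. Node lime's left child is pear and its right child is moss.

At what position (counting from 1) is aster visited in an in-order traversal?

In-order visits the left subtree, then the node, then the right subtree.
At iris: no left child.
Visit iris.
At iris: go right to teak.
  At teak: go left to tulip.
    At tulip: no left child.
    Visit tulip.
    At tulip: go right to kale.
      At kale: no left child.
      Visit kale.
      At kale: go right to fern.
        fern is a leaf — visit fern.
  Visit teak.
  At teak: go right to rye.
    At rye: go left to aster.
      At aster: go left to reed.
        reed is a leaf — visit reed.
      Visit aster.
      At aster: no right child.
    Visit rye.
    At rye: go right to lime.
      At lime: go left to pear.
        At pear: no left child.
        Visit pear.
        At pear: go right to mint.
          mint is a leaf — visit mint.
      Visit lime.
      At lime: go right to moss.
        moss is a leaf — visit moss.
Full in-order sequence: iris, tulip, kale, fern, teak, reed, aster, rye, pear, mint, lime, moss.

7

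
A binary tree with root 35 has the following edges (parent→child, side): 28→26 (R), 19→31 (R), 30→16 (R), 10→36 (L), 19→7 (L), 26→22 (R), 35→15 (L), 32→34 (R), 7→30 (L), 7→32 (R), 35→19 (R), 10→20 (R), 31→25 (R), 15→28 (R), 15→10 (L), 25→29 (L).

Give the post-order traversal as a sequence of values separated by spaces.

Post-order visits the left subtree, then the right subtree, then the node.
At 35: go left to 15.
  At 15: go left to 10.
    At 10: go left to 36.
      36 is a leaf — visit 36.
    At 10: go right to 20.
      20 is a leaf — visit 20.
    Visit 10.
  At 15: go right to 28.
    At 28: no left child.
    At 28: go right to 26.
      At 26: no left child.
      At 26: go right to 22.
        22 is a leaf — visit 22.
      Visit 26.
    Visit 28.
  Visit 15.
At 35: go right to 19.
  At 19: go left to 7.
    At 7: go left to 30.
      At 30: no left child.
      At 30: go right to 16.
        16 is a leaf — visit 16.
      Visit 30.
    At 7: go right to 32.
      At 32: no left child.
      At 32: go right to 34.
        34 is a leaf — visit 34.
      Visit 32.
    Visit 7.
  At 19: go right to 31.
    At 31: no left child.
    At 31: go right to 25.
      At 25: go left to 29.
        29 is a leaf — visit 29.
      At 25: no right child.
      Visit 25.
    Visit 31.
  Visit 19.
Visit 35.

36 20 10 22 26 28 15 16 30 34 32 7 29 25 31 19 35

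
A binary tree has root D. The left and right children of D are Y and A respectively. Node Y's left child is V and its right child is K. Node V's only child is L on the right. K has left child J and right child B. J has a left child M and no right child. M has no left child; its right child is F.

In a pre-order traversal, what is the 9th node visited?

Pre-order visits the node, then its left subtree, then its right subtree.
Visit D.
At D: go left to Y.
  Visit Y.
  At Y: go left to V.
    Visit V.
    At V: no left child.
    At V: go right to L.
      L is a leaf — visit L.
  At Y: go right to K.
    Visit K.
    At K: go left to J.
      Visit J.
      At J: go left to M.
        Visit M.
        At M: no left child.
        At M: go right to F.
          F is a leaf — visit F.
      At J: no right child.
    At K: go right to B.
      B is a leaf — visit B.
At D: go right to A.
  A is a leaf — visit A.
Full pre-order sequence: D, Y, V, L, K, J, M, F, B, A.

B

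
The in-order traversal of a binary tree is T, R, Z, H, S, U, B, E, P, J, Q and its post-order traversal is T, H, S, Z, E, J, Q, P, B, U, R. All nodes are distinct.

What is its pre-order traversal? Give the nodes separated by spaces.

R T U Z S H B P E Q J

The last element of post-order is the root; it splits in-order into left and right subtrees.
Root R: left subtree has 1 node {T}, right has 9 {Z, H, S, U, B, E, P, J, Q}.
  Root U: left subtree has 3 nodes {Z, H, S}, right has 5 {B, E, P, J, Q}.
    Root Z: left subtree has 0 nodes { }, right has 2 {H, S}.
      Root S: left subtree has 1 node {H}, right has 0 { }.
    Root B: left subtree has 0 nodes { }, right has 4 {E, P, J, Q}.
      Root P: left subtree has 1 node {E}, right has 2 {J, Q}.
        Root Q: left subtree has 1 node {J}, right has 0 { }.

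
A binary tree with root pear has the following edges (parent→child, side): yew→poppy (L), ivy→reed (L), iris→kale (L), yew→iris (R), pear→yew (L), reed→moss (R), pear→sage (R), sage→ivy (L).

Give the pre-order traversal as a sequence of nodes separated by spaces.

pear yew poppy iris kale sage ivy reed moss

Pre-order visits the node, then its left subtree, then its right subtree.
Visit pear.
At pear: go left to yew.
  Visit yew.
  At yew: go left to poppy.
    poppy is a leaf — visit poppy.
  At yew: go right to iris.
    Visit iris.
    At iris: go left to kale.
      kale is a leaf — visit kale.
    At iris: no right child.
At pear: go right to sage.
  Visit sage.
  At sage: go left to ivy.
    Visit ivy.
    At ivy: go left to reed.
      Visit reed.
      At reed: no left child.
      At reed: go right to moss.
        moss is a leaf — visit moss.
    At ivy: no right child.
  At sage: no right child.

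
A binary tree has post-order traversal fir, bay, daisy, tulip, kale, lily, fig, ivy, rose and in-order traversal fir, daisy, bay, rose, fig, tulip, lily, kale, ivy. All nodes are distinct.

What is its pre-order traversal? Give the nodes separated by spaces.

rose daisy fir bay ivy fig lily tulip kale

The last element of post-order is the root; it splits in-order into left and right subtrees.
Root rose: left subtree has 3 nodes {fir, daisy, bay}, right has 5 {fig, tulip, lily, kale, ivy}.
  Root daisy: left subtree has 1 node {fir}, right has 1 {bay}.
  Root ivy: left subtree has 4 nodes {fig, tulip, lily, kale}, right has 0 { }.
    Root fig: left subtree has 0 nodes { }, right has 3 {tulip, lily, kale}.
      Root lily: left subtree has 1 node {tulip}, right has 1 {kale}.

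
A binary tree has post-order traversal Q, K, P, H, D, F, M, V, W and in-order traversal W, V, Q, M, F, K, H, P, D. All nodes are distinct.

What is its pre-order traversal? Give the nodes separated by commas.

W, V, M, Q, F, D, H, K, P

The last element of post-order is the root; it splits in-order into left and right subtrees.
Root W: left subtree has 0 nodes { }, right has 8 {V, Q, M, F, K, H, P, D}.
  Root V: left subtree has 0 nodes { }, right has 7 {Q, M, F, K, H, P, D}.
    Root M: left subtree has 1 node {Q}, right has 5 {F, K, H, P, D}.
      Root F: left subtree has 0 nodes { }, right has 4 {K, H, P, D}.
        Root D: left subtree has 3 nodes {K, H, P}, right has 0 { }.
          Root H: left subtree has 1 node {K}, right has 1 {P}.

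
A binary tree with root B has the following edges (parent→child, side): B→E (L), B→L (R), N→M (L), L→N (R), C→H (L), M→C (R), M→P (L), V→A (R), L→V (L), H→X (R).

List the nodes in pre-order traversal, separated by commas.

B, E, L, V, A, N, M, P, C, H, X

Pre-order visits the node, then its left subtree, then its right subtree.
Visit B.
At B: go left to E.
  E is a leaf — visit E.
At B: go right to L.
  Visit L.
  At L: go left to V.
    Visit V.
    At V: no left child.
    At V: go right to A.
      A is a leaf — visit A.
  At L: go right to N.
    Visit N.
    At N: go left to M.
      Visit M.
      At M: go left to P.
        P is a leaf — visit P.
      At M: go right to C.
        Visit C.
        At C: go left to H.
          Visit H.
          At H: no left child.
          At H: go right to X.
            X is a leaf — visit X.
        At C: no right child.
    At N: no right child.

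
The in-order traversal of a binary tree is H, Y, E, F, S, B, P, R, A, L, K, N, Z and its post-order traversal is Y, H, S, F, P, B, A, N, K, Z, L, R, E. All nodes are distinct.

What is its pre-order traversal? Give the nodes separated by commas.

E, H, Y, R, B, F, S, P, L, A, Z, K, N

The last element of post-order is the root; it splits in-order into left and right subtrees.
Root E: left subtree has 2 nodes {H, Y}, right has 10 {F, S, B, P, R, A, L, K, N, Z}.
  Root H: left subtree has 0 nodes { }, right has 1 {Y}.
  Root R: left subtree has 4 nodes {F, S, B, P}, right has 5 {A, L, K, N, Z}.
    Root B: left subtree has 2 nodes {F, S}, right has 1 {P}.
      Root F: left subtree has 0 nodes { }, right has 1 {S}.
    Root L: left subtree has 1 node {A}, right has 3 {K, N, Z}.
      Root Z: left subtree has 2 nodes {K, N}, right has 0 { }.
        Root K: left subtree has 0 nodes { }, right has 1 {N}.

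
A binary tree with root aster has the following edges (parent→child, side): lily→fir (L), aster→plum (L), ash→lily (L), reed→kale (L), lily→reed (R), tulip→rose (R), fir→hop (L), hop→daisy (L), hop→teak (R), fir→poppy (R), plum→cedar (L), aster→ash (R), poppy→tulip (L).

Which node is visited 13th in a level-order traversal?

Level-order visits nodes level by level from the root, left to right within each level.
Level 0: aster
Level 1: plum, ash
Level 2: cedar, lily
Level 3: fir, reed
Level 4: hop, poppy, kale
Level 5: daisy, teak, tulip
Level 6: rose
Full level-order sequence: aster, plum, ash, cedar, lily, fir, reed, hop, poppy, kale, daisy, teak, tulip, rose.

tulip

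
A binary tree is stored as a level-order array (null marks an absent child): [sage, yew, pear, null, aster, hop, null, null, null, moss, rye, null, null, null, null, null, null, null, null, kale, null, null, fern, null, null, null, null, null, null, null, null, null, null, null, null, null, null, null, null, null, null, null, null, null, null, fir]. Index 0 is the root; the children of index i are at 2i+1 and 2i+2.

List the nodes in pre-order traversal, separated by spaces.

Pre-order visits the node, then its left subtree, then its right subtree.
Visit sage.
At sage: go left to yew.
  Visit yew.
  At yew: no left child.
  At yew: go right to aster.
    Visit aster.
    At aster: go left to moss.
      Visit moss.
      At moss: go left to kale.
        kale is a leaf — visit kale.
      At moss: no right child.
    At aster: go right to rye.
      Visit rye.
      At rye: no left child.
      At rye: go right to fern.
        Visit fern.
        At fern: go left to fir.
          fir is a leaf — visit fir.
        At fern: no right child.
At sage: go right to pear.
  Visit pear.
  At pear: go left to hop.
    hop is a leaf — visit hop.
  At pear: no right child.

sage yew aster moss kale rye fern fir pear hop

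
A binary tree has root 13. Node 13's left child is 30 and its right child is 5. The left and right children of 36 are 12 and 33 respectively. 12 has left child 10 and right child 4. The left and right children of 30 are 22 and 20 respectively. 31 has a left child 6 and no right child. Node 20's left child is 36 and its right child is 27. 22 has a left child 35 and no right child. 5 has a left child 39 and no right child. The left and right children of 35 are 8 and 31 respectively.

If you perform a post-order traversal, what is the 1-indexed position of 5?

Post-order visits the left subtree, then the right subtree, then the node.
At 13: go left to 30.
  At 30: go left to 22.
    At 22: go left to 35.
      At 35: go left to 8.
        8 is a leaf — visit 8.
      At 35: go right to 31.
        At 31: go left to 6.
          6 is a leaf — visit 6.
        At 31: no right child.
        Visit 31.
      Visit 35.
    At 22: no right child.
    Visit 22.
  At 30: go right to 20.
    At 20: go left to 36.
      At 36: go left to 12.
        At 12: go left to 10.
          10 is a leaf — visit 10.
        At 12: go right to 4.
          4 is a leaf — visit 4.
        Visit 12.
      At 36: go right to 33.
        33 is a leaf — visit 33.
      Visit 36.
    At 20: go right to 27.
      27 is a leaf — visit 27.
    Visit 20.
  Visit 30.
At 13: go right to 5.
  At 5: go left to 39.
    39 is a leaf — visit 39.
  At 5: no right child.
  Visit 5.
Visit 13.
Full post-order sequence: 8, 6, 31, 35, 22, 10, 4, 12, 33, 36, 27, 20, 30, 39, 5, 13.

15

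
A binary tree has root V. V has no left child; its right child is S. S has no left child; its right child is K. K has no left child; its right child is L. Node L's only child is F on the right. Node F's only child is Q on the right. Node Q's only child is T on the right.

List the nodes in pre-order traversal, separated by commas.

Pre-order visits the node, then its left subtree, then its right subtree.
Visit V.
At V: no left child.
At V: go right to S.
  Visit S.
  At S: no left child.
  At S: go right to K.
    Visit K.
    At K: no left child.
    At K: go right to L.
      Visit L.
      At L: no left child.
      At L: go right to F.
        Visit F.
        At F: no left child.
        At F: go right to Q.
          Visit Q.
          At Q: no left child.
          At Q: go right to T.
            T is a leaf — visit T.

V, S, K, L, F, Q, T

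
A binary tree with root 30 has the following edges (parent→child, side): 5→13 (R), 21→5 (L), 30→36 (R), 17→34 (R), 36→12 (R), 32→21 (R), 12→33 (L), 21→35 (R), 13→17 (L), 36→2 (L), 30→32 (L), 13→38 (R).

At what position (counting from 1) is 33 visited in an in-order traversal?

In-order visits the left subtree, then the node, then the right subtree.
At 30: go left to 32.
  At 32: no left child.
  Visit 32.
  At 32: go right to 21.
    At 21: go left to 5.
      At 5: no left child.
      Visit 5.
      At 5: go right to 13.
        At 13: go left to 17.
          At 17: no left child.
          Visit 17.
          At 17: go right to 34.
            34 is a leaf — visit 34.
        Visit 13.
        At 13: go right to 38.
          38 is a leaf — visit 38.
    Visit 21.
    At 21: go right to 35.
      35 is a leaf — visit 35.
Visit 30.
At 30: go right to 36.
  At 36: go left to 2.
    2 is a leaf — visit 2.
  Visit 36.
  At 36: go right to 12.
    At 12: go left to 33.
      33 is a leaf — visit 33.
    Visit 12.
    At 12: no right child.
Full in-order sequence: 32, 5, 17, 34, 13, 38, 21, 35, 30, 2, 36, 33, 12.

12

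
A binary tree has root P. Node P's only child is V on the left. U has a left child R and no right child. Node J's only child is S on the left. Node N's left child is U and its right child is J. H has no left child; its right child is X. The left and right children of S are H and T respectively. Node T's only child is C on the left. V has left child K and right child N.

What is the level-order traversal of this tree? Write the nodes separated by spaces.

Level-order visits nodes level by level from the root, left to right within each level.
Level 0: P
Level 1: V
Level 2: K, N
Level 3: U, J
Level 4: R, S
Level 5: H, T
Level 6: X, C

P V K N U J R S H T X C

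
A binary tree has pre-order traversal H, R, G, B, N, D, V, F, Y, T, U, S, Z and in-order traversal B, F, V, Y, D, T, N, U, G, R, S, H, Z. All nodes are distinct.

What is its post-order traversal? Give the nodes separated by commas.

F, Y, V, T, D, U, N, B, G, S, R, Z, H

The first element of pre-order is the root; it splits in-order into left and right subtrees.
Root H: left subtree has 11 nodes {B, F, V, Y, D, T, N, U, G, R, S}, right has 1 {Z}.
  Root R: left subtree has 9 nodes {B, F, V, Y, D, T, N, U, G}, right has 1 {S}.
    Root G: left subtree has 8 nodes {B, F, V, Y, D, T, N, U}, right has 0 { }.
      Root B: left subtree has 0 nodes { }, right has 7 {F, V, Y, D, T, N, U}.
        Root N: left subtree has 5 nodes {F, V, Y, D, T}, right has 1 {U}.
          Root D: left subtree has 3 nodes {F, V, Y}, right has 1 {T}.
            Root V: left subtree has 1 node {F}, right has 1 {Y}.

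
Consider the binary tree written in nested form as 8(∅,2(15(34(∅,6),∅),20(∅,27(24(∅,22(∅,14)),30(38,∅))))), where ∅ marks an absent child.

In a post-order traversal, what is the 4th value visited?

14

Post-order visits the left subtree, then the right subtree, then the node.
At 8: no left child.
At 8: go right to 2.
  At 2: go left to 15.
    At 15: go left to 34.
      At 34: no left child.
      At 34: go right to 6.
        6 is a leaf — visit 6.
      Visit 34.
    At 15: no right child.
    Visit 15.
  At 2: go right to 20.
    At 20: no left child.
    At 20: go right to 27.
      At 27: go left to 24.
        At 24: no left child.
        At 24: go right to 22.
          At 22: no left child.
          At 22: go right to 14.
            14 is a leaf — visit 14.
          Visit 22.
        Visit 24.
      At 27: go right to 30.
        At 30: go left to 38.
          38 is a leaf — visit 38.
        At 30: no right child.
        Visit 30.
      Visit 27.
    Visit 20.
  Visit 2.
Visit 8.
Full post-order sequence: 6, 34, 15, 14, 22, 24, 38, 30, 27, 20, 2, 8.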